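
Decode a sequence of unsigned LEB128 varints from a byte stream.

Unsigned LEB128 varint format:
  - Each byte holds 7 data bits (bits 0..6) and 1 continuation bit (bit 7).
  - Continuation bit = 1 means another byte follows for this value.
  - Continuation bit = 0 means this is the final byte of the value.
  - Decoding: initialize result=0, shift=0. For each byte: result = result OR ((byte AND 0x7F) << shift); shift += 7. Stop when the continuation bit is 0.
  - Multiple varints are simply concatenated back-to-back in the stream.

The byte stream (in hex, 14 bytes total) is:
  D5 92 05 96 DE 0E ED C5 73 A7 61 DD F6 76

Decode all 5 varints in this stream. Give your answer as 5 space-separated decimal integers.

  byte[0]=0xD5 cont=1 payload=0x55=85: acc |= 85<<0 -> acc=85 shift=7
  byte[1]=0x92 cont=1 payload=0x12=18: acc |= 18<<7 -> acc=2389 shift=14
  byte[2]=0x05 cont=0 payload=0x05=5: acc |= 5<<14 -> acc=84309 shift=21 [end]
Varint 1: bytes[0:3] = D5 92 05 -> value 84309 (3 byte(s))
  byte[3]=0x96 cont=1 payload=0x16=22: acc |= 22<<0 -> acc=22 shift=7
  byte[4]=0xDE cont=1 payload=0x5E=94: acc |= 94<<7 -> acc=12054 shift=14
  byte[5]=0x0E cont=0 payload=0x0E=14: acc |= 14<<14 -> acc=241430 shift=21 [end]
Varint 2: bytes[3:6] = 96 DE 0E -> value 241430 (3 byte(s))
  byte[6]=0xED cont=1 payload=0x6D=109: acc |= 109<<0 -> acc=109 shift=7
  byte[7]=0xC5 cont=1 payload=0x45=69: acc |= 69<<7 -> acc=8941 shift=14
  byte[8]=0x73 cont=0 payload=0x73=115: acc |= 115<<14 -> acc=1893101 shift=21 [end]
Varint 3: bytes[6:9] = ED C5 73 -> value 1893101 (3 byte(s))
  byte[9]=0xA7 cont=1 payload=0x27=39: acc |= 39<<0 -> acc=39 shift=7
  byte[10]=0x61 cont=0 payload=0x61=97: acc |= 97<<7 -> acc=12455 shift=14 [end]
Varint 4: bytes[9:11] = A7 61 -> value 12455 (2 byte(s))
  byte[11]=0xDD cont=1 payload=0x5D=93: acc |= 93<<0 -> acc=93 shift=7
  byte[12]=0xF6 cont=1 payload=0x76=118: acc |= 118<<7 -> acc=15197 shift=14
  byte[13]=0x76 cont=0 payload=0x76=118: acc |= 118<<14 -> acc=1948509 shift=21 [end]
Varint 5: bytes[11:14] = DD F6 76 -> value 1948509 (3 byte(s))

Answer: 84309 241430 1893101 12455 1948509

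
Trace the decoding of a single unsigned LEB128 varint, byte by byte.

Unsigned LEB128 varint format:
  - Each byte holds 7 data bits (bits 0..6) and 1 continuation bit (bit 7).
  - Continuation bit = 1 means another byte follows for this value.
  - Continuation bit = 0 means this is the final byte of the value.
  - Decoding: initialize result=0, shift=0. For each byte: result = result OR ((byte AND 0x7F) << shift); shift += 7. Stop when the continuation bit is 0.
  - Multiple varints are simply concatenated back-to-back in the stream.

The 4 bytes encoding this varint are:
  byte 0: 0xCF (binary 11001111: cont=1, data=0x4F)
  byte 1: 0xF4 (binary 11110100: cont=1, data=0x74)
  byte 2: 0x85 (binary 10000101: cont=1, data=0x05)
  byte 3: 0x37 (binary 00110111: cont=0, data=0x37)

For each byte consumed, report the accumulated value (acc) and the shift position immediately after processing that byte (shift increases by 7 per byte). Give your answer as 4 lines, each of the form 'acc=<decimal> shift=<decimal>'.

byte 0=0xCF: payload=0x4F=79, contrib = 79<<0 = 79; acc -> 79, shift -> 7
byte 1=0xF4: payload=0x74=116, contrib = 116<<7 = 14848; acc -> 14927, shift -> 14
byte 2=0x85: payload=0x05=5, contrib = 5<<14 = 81920; acc -> 96847, shift -> 21
byte 3=0x37: payload=0x37=55, contrib = 55<<21 = 115343360; acc -> 115440207, shift -> 28

Answer: acc=79 shift=7
acc=14927 shift=14
acc=96847 shift=21
acc=115440207 shift=28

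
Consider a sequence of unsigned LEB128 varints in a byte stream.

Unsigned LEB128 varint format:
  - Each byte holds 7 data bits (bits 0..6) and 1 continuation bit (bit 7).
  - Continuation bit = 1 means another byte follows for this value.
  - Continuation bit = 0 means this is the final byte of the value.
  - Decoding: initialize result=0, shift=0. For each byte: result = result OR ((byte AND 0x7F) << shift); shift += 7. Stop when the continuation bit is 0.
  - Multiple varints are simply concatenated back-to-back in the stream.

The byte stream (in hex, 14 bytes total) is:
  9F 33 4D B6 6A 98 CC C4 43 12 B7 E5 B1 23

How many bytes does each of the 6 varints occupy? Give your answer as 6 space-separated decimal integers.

Answer: 2 1 2 4 1 4

Derivation:
  byte[0]=0x9F cont=1 payload=0x1F=31: acc |= 31<<0 -> acc=31 shift=7
  byte[1]=0x33 cont=0 payload=0x33=51: acc |= 51<<7 -> acc=6559 shift=14 [end]
Varint 1: bytes[0:2] = 9F 33 -> value 6559 (2 byte(s))
  byte[2]=0x4D cont=0 payload=0x4D=77: acc |= 77<<0 -> acc=77 shift=7 [end]
Varint 2: bytes[2:3] = 4D -> value 77 (1 byte(s))
  byte[3]=0xB6 cont=1 payload=0x36=54: acc |= 54<<0 -> acc=54 shift=7
  byte[4]=0x6A cont=0 payload=0x6A=106: acc |= 106<<7 -> acc=13622 shift=14 [end]
Varint 3: bytes[3:5] = B6 6A -> value 13622 (2 byte(s))
  byte[5]=0x98 cont=1 payload=0x18=24: acc |= 24<<0 -> acc=24 shift=7
  byte[6]=0xCC cont=1 payload=0x4C=76: acc |= 76<<7 -> acc=9752 shift=14
  byte[7]=0xC4 cont=1 payload=0x44=68: acc |= 68<<14 -> acc=1123864 shift=21
  byte[8]=0x43 cont=0 payload=0x43=67: acc |= 67<<21 -> acc=141633048 shift=28 [end]
Varint 4: bytes[5:9] = 98 CC C4 43 -> value 141633048 (4 byte(s))
  byte[9]=0x12 cont=0 payload=0x12=18: acc |= 18<<0 -> acc=18 shift=7 [end]
Varint 5: bytes[9:10] = 12 -> value 18 (1 byte(s))
  byte[10]=0xB7 cont=1 payload=0x37=55: acc |= 55<<0 -> acc=55 shift=7
  byte[11]=0xE5 cont=1 payload=0x65=101: acc |= 101<<7 -> acc=12983 shift=14
  byte[12]=0xB1 cont=1 payload=0x31=49: acc |= 49<<14 -> acc=815799 shift=21
  byte[13]=0x23 cont=0 payload=0x23=35: acc |= 35<<21 -> acc=74216119 shift=28 [end]
Varint 6: bytes[10:14] = B7 E5 B1 23 -> value 74216119 (4 byte(s))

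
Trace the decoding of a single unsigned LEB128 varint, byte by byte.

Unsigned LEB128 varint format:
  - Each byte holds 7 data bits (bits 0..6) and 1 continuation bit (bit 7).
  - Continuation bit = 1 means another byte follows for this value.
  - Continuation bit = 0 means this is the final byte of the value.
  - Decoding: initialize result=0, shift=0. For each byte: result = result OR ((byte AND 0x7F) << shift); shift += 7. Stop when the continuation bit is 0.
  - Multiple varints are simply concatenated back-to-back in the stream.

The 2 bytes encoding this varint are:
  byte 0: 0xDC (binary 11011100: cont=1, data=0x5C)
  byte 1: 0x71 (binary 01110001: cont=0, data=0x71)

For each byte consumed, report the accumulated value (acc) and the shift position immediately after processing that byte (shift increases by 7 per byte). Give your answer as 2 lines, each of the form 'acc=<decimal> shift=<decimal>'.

byte 0=0xDC: payload=0x5C=92, contrib = 92<<0 = 92; acc -> 92, shift -> 7
byte 1=0x71: payload=0x71=113, contrib = 113<<7 = 14464; acc -> 14556, shift -> 14

Answer: acc=92 shift=7
acc=14556 shift=14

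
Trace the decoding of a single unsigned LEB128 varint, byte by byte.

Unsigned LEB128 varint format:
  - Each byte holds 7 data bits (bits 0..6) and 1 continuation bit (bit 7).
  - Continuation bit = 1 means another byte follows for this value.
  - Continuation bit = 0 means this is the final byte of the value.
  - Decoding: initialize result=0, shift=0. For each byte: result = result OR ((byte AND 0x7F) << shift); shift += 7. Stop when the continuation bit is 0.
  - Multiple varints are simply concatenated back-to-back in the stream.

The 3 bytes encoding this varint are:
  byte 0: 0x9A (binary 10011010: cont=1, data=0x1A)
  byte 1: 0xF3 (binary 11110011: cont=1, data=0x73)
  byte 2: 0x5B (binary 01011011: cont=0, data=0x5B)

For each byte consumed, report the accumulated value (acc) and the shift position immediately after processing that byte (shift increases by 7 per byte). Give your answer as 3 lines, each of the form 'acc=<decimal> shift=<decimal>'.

byte 0=0x9A: payload=0x1A=26, contrib = 26<<0 = 26; acc -> 26, shift -> 7
byte 1=0xF3: payload=0x73=115, contrib = 115<<7 = 14720; acc -> 14746, shift -> 14
byte 2=0x5B: payload=0x5B=91, contrib = 91<<14 = 1490944; acc -> 1505690, shift -> 21

Answer: acc=26 shift=7
acc=14746 shift=14
acc=1505690 shift=21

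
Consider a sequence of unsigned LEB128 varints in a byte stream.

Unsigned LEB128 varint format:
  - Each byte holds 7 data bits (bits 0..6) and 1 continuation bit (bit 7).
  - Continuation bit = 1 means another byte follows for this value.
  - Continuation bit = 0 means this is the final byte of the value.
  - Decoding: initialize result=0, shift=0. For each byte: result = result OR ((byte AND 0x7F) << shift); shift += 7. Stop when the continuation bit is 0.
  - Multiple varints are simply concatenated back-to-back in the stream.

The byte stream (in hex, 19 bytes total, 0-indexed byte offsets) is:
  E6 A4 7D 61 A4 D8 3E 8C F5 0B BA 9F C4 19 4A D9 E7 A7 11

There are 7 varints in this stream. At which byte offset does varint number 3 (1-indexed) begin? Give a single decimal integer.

Answer: 4

Derivation:
  byte[0]=0xE6 cont=1 payload=0x66=102: acc |= 102<<0 -> acc=102 shift=7
  byte[1]=0xA4 cont=1 payload=0x24=36: acc |= 36<<7 -> acc=4710 shift=14
  byte[2]=0x7D cont=0 payload=0x7D=125: acc |= 125<<14 -> acc=2052710 shift=21 [end]
Varint 1: bytes[0:3] = E6 A4 7D -> value 2052710 (3 byte(s))
  byte[3]=0x61 cont=0 payload=0x61=97: acc |= 97<<0 -> acc=97 shift=7 [end]
Varint 2: bytes[3:4] = 61 -> value 97 (1 byte(s))
  byte[4]=0xA4 cont=1 payload=0x24=36: acc |= 36<<0 -> acc=36 shift=7
  byte[5]=0xD8 cont=1 payload=0x58=88: acc |= 88<<7 -> acc=11300 shift=14
  byte[6]=0x3E cont=0 payload=0x3E=62: acc |= 62<<14 -> acc=1027108 shift=21 [end]
Varint 3: bytes[4:7] = A4 D8 3E -> value 1027108 (3 byte(s))
  byte[7]=0x8C cont=1 payload=0x0C=12: acc |= 12<<0 -> acc=12 shift=7
  byte[8]=0xF5 cont=1 payload=0x75=117: acc |= 117<<7 -> acc=14988 shift=14
  byte[9]=0x0B cont=0 payload=0x0B=11: acc |= 11<<14 -> acc=195212 shift=21 [end]
Varint 4: bytes[7:10] = 8C F5 0B -> value 195212 (3 byte(s))
  byte[10]=0xBA cont=1 payload=0x3A=58: acc |= 58<<0 -> acc=58 shift=7
  byte[11]=0x9F cont=1 payload=0x1F=31: acc |= 31<<7 -> acc=4026 shift=14
  byte[12]=0xC4 cont=1 payload=0x44=68: acc |= 68<<14 -> acc=1118138 shift=21
  byte[13]=0x19 cont=0 payload=0x19=25: acc |= 25<<21 -> acc=53546938 shift=28 [end]
Varint 5: bytes[10:14] = BA 9F C4 19 -> value 53546938 (4 byte(s))
  byte[14]=0x4A cont=0 payload=0x4A=74: acc |= 74<<0 -> acc=74 shift=7 [end]
Varint 6: bytes[14:15] = 4A -> value 74 (1 byte(s))
  byte[15]=0xD9 cont=1 payload=0x59=89: acc |= 89<<0 -> acc=89 shift=7
  byte[16]=0xE7 cont=1 payload=0x67=103: acc |= 103<<7 -> acc=13273 shift=14
  byte[17]=0xA7 cont=1 payload=0x27=39: acc |= 39<<14 -> acc=652249 shift=21
  byte[18]=0x11 cont=0 payload=0x11=17: acc |= 17<<21 -> acc=36303833 shift=28 [end]
Varint 7: bytes[15:19] = D9 E7 A7 11 -> value 36303833 (4 byte(s))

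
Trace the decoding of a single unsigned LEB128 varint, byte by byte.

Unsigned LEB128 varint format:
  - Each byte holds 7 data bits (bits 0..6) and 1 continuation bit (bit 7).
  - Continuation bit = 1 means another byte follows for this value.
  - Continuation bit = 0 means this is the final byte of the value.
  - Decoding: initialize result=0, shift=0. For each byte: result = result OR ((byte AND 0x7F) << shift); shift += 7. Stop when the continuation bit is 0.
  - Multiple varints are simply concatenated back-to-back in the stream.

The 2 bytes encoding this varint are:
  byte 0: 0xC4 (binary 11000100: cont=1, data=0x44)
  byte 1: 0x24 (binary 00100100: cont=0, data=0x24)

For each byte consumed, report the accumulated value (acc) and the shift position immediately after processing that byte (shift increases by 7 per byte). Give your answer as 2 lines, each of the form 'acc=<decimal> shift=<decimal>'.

Answer: acc=68 shift=7
acc=4676 shift=14

Derivation:
byte 0=0xC4: payload=0x44=68, contrib = 68<<0 = 68; acc -> 68, shift -> 7
byte 1=0x24: payload=0x24=36, contrib = 36<<7 = 4608; acc -> 4676, shift -> 14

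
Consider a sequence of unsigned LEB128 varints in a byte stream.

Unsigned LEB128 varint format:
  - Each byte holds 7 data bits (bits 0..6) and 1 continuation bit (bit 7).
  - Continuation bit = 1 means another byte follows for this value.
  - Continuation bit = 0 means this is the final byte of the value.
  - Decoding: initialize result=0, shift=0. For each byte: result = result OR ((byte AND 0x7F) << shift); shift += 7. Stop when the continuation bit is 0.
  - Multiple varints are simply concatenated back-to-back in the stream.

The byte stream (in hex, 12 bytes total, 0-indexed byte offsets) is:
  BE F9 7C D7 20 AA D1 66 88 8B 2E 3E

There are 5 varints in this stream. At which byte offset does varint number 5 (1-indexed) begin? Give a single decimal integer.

Answer: 11

Derivation:
  byte[0]=0xBE cont=1 payload=0x3E=62: acc |= 62<<0 -> acc=62 shift=7
  byte[1]=0xF9 cont=1 payload=0x79=121: acc |= 121<<7 -> acc=15550 shift=14
  byte[2]=0x7C cont=0 payload=0x7C=124: acc |= 124<<14 -> acc=2047166 shift=21 [end]
Varint 1: bytes[0:3] = BE F9 7C -> value 2047166 (3 byte(s))
  byte[3]=0xD7 cont=1 payload=0x57=87: acc |= 87<<0 -> acc=87 shift=7
  byte[4]=0x20 cont=0 payload=0x20=32: acc |= 32<<7 -> acc=4183 shift=14 [end]
Varint 2: bytes[3:5] = D7 20 -> value 4183 (2 byte(s))
  byte[5]=0xAA cont=1 payload=0x2A=42: acc |= 42<<0 -> acc=42 shift=7
  byte[6]=0xD1 cont=1 payload=0x51=81: acc |= 81<<7 -> acc=10410 shift=14
  byte[7]=0x66 cont=0 payload=0x66=102: acc |= 102<<14 -> acc=1681578 shift=21 [end]
Varint 3: bytes[5:8] = AA D1 66 -> value 1681578 (3 byte(s))
  byte[8]=0x88 cont=1 payload=0x08=8: acc |= 8<<0 -> acc=8 shift=7
  byte[9]=0x8B cont=1 payload=0x0B=11: acc |= 11<<7 -> acc=1416 shift=14
  byte[10]=0x2E cont=0 payload=0x2E=46: acc |= 46<<14 -> acc=755080 shift=21 [end]
Varint 4: bytes[8:11] = 88 8B 2E -> value 755080 (3 byte(s))
  byte[11]=0x3E cont=0 payload=0x3E=62: acc |= 62<<0 -> acc=62 shift=7 [end]
Varint 5: bytes[11:12] = 3E -> value 62 (1 byte(s))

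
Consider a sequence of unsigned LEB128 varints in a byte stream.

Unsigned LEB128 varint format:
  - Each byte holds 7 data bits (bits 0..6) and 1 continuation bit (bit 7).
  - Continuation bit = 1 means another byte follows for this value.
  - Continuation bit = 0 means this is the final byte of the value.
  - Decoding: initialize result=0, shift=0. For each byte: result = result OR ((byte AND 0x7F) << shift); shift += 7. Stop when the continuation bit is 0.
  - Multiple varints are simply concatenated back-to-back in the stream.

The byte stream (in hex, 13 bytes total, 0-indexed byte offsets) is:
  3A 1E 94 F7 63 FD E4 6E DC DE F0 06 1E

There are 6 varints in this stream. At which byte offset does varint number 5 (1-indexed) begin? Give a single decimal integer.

  byte[0]=0x3A cont=0 payload=0x3A=58: acc |= 58<<0 -> acc=58 shift=7 [end]
Varint 1: bytes[0:1] = 3A -> value 58 (1 byte(s))
  byte[1]=0x1E cont=0 payload=0x1E=30: acc |= 30<<0 -> acc=30 shift=7 [end]
Varint 2: bytes[1:2] = 1E -> value 30 (1 byte(s))
  byte[2]=0x94 cont=1 payload=0x14=20: acc |= 20<<0 -> acc=20 shift=7
  byte[3]=0xF7 cont=1 payload=0x77=119: acc |= 119<<7 -> acc=15252 shift=14
  byte[4]=0x63 cont=0 payload=0x63=99: acc |= 99<<14 -> acc=1637268 shift=21 [end]
Varint 3: bytes[2:5] = 94 F7 63 -> value 1637268 (3 byte(s))
  byte[5]=0xFD cont=1 payload=0x7D=125: acc |= 125<<0 -> acc=125 shift=7
  byte[6]=0xE4 cont=1 payload=0x64=100: acc |= 100<<7 -> acc=12925 shift=14
  byte[7]=0x6E cont=0 payload=0x6E=110: acc |= 110<<14 -> acc=1815165 shift=21 [end]
Varint 4: bytes[5:8] = FD E4 6E -> value 1815165 (3 byte(s))
  byte[8]=0xDC cont=1 payload=0x5C=92: acc |= 92<<0 -> acc=92 shift=7
  byte[9]=0xDE cont=1 payload=0x5E=94: acc |= 94<<7 -> acc=12124 shift=14
  byte[10]=0xF0 cont=1 payload=0x70=112: acc |= 112<<14 -> acc=1847132 shift=21
  byte[11]=0x06 cont=0 payload=0x06=6: acc |= 6<<21 -> acc=14430044 shift=28 [end]
Varint 5: bytes[8:12] = DC DE F0 06 -> value 14430044 (4 byte(s))
  byte[12]=0x1E cont=0 payload=0x1E=30: acc |= 30<<0 -> acc=30 shift=7 [end]
Varint 6: bytes[12:13] = 1E -> value 30 (1 byte(s))

Answer: 8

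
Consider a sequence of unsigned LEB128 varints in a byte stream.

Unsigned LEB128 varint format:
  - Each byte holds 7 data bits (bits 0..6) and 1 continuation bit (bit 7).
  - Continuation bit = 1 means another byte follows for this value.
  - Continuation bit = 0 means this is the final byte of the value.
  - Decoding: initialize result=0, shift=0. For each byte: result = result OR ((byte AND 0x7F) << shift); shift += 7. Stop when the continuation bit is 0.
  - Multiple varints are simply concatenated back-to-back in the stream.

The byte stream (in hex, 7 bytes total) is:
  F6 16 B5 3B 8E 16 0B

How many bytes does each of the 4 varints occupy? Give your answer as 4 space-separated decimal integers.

  byte[0]=0xF6 cont=1 payload=0x76=118: acc |= 118<<0 -> acc=118 shift=7
  byte[1]=0x16 cont=0 payload=0x16=22: acc |= 22<<7 -> acc=2934 shift=14 [end]
Varint 1: bytes[0:2] = F6 16 -> value 2934 (2 byte(s))
  byte[2]=0xB5 cont=1 payload=0x35=53: acc |= 53<<0 -> acc=53 shift=7
  byte[3]=0x3B cont=0 payload=0x3B=59: acc |= 59<<7 -> acc=7605 shift=14 [end]
Varint 2: bytes[2:4] = B5 3B -> value 7605 (2 byte(s))
  byte[4]=0x8E cont=1 payload=0x0E=14: acc |= 14<<0 -> acc=14 shift=7
  byte[5]=0x16 cont=0 payload=0x16=22: acc |= 22<<7 -> acc=2830 shift=14 [end]
Varint 3: bytes[4:6] = 8E 16 -> value 2830 (2 byte(s))
  byte[6]=0x0B cont=0 payload=0x0B=11: acc |= 11<<0 -> acc=11 shift=7 [end]
Varint 4: bytes[6:7] = 0B -> value 11 (1 byte(s))

Answer: 2 2 2 1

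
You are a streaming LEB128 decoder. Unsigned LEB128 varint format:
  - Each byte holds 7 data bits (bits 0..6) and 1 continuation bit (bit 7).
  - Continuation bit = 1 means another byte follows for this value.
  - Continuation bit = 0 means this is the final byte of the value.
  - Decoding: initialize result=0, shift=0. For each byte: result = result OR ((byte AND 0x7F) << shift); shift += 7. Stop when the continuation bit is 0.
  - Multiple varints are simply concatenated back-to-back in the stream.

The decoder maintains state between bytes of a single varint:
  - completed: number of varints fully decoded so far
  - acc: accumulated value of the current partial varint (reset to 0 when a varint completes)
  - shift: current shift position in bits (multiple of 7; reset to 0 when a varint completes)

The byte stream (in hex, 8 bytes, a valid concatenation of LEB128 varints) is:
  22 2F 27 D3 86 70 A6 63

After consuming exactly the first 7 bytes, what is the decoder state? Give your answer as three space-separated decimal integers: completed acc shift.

byte[0]=0x22 cont=0 payload=0x22: varint #1 complete (value=34); reset -> completed=1 acc=0 shift=0
byte[1]=0x2F cont=0 payload=0x2F: varint #2 complete (value=47); reset -> completed=2 acc=0 shift=0
byte[2]=0x27 cont=0 payload=0x27: varint #3 complete (value=39); reset -> completed=3 acc=0 shift=0
byte[3]=0xD3 cont=1 payload=0x53: acc |= 83<<0 -> completed=3 acc=83 shift=7
byte[4]=0x86 cont=1 payload=0x06: acc |= 6<<7 -> completed=3 acc=851 shift=14
byte[5]=0x70 cont=0 payload=0x70: varint #4 complete (value=1835859); reset -> completed=4 acc=0 shift=0
byte[6]=0xA6 cont=1 payload=0x26: acc |= 38<<0 -> completed=4 acc=38 shift=7

Answer: 4 38 7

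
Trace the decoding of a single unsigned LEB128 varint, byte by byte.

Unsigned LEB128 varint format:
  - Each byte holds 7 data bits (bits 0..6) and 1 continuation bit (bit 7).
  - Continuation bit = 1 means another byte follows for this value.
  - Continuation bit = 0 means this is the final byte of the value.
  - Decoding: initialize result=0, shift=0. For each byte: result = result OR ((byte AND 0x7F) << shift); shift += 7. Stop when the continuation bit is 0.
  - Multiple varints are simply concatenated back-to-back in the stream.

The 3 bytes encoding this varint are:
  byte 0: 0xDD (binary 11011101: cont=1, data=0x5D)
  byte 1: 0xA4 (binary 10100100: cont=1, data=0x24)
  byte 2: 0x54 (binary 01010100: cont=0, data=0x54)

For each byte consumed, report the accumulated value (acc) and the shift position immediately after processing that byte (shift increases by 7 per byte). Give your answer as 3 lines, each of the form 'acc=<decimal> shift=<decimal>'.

byte 0=0xDD: payload=0x5D=93, contrib = 93<<0 = 93; acc -> 93, shift -> 7
byte 1=0xA4: payload=0x24=36, contrib = 36<<7 = 4608; acc -> 4701, shift -> 14
byte 2=0x54: payload=0x54=84, contrib = 84<<14 = 1376256; acc -> 1380957, shift -> 21

Answer: acc=93 shift=7
acc=4701 shift=14
acc=1380957 shift=21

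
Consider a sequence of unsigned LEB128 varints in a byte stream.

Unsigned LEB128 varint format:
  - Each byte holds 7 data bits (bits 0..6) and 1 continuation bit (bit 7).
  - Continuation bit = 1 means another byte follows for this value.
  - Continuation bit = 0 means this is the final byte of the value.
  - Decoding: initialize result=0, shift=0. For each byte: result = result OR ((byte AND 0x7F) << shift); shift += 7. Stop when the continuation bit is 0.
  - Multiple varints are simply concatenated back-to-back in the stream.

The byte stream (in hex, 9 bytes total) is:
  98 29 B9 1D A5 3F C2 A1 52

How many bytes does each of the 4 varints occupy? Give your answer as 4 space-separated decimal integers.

Answer: 2 2 2 3

Derivation:
  byte[0]=0x98 cont=1 payload=0x18=24: acc |= 24<<0 -> acc=24 shift=7
  byte[1]=0x29 cont=0 payload=0x29=41: acc |= 41<<7 -> acc=5272 shift=14 [end]
Varint 1: bytes[0:2] = 98 29 -> value 5272 (2 byte(s))
  byte[2]=0xB9 cont=1 payload=0x39=57: acc |= 57<<0 -> acc=57 shift=7
  byte[3]=0x1D cont=0 payload=0x1D=29: acc |= 29<<7 -> acc=3769 shift=14 [end]
Varint 2: bytes[2:4] = B9 1D -> value 3769 (2 byte(s))
  byte[4]=0xA5 cont=1 payload=0x25=37: acc |= 37<<0 -> acc=37 shift=7
  byte[5]=0x3F cont=0 payload=0x3F=63: acc |= 63<<7 -> acc=8101 shift=14 [end]
Varint 3: bytes[4:6] = A5 3F -> value 8101 (2 byte(s))
  byte[6]=0xC2 cont=1 payload=0x42=66: acc |= 66<<0 -> acc=66 shift=7
  byte[7]=0xA1 cont=1 payload=0x21=33: acc |= 33<<7 -> acc=4290 shift=14
  byte[8]=0x52 cont=0 payload=0x52=82: acc |= 82<<14 -> acc=1347778 shift=21 [end]
Varint 4: bytes[6:9] = C2 A1 52 -> value 1347778 (3 byte(s))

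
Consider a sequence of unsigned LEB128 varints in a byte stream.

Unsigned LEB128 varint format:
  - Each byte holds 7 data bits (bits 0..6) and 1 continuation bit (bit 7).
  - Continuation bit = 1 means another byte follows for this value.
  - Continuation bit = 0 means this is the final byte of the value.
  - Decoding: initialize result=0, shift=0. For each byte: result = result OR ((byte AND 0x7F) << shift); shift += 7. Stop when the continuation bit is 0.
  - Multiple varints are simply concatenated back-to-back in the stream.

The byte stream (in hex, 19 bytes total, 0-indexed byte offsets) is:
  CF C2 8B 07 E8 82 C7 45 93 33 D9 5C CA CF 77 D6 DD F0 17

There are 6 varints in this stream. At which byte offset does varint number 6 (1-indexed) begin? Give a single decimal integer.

  byte[0]=0xCF cont=1 payload=0x4F=79: acc |= 79<<0 -> acc=79 shift=7
  byte[1]=0xC2 cont=1 payload=0x42=66: acc |= 66<<7 -> acc=8527 shift=14
  byte[2]=0x8B cont=1 payload=0x0B=11: acc |= 11<<14 -> acc=188751 shift=21
  byte[3]=0x07 cont=0 payload=0x07=7: acc |= 7<<21 -> acc=14868815 shift=28 [end]
Varint 1: bytes[0:4] = CF C2 8B 07 -> value 14868815 (4 byte(s))
  byte[4]=0xE8 cont=1 payload=0x68=104: acc |= 104<<0 -> acc=104 shift=7
  byte[5]=0x82 cont=1 payload=0x02=2: acc |= 2<<7 -> acc=360 shift=14
  byte[6]=0xC7 cont=1 payload=0x47=71: acc |= 71<<14 -> acc=1163624 shift=21
  byte[7]=0x45 cont=0 payload=0x45=69: acc |= 69<<21 -> acc=145867112 shift=28 [end]
Varint 2: bytes[4:8] = E8 82 C7 45 -> value 145867112 (4 byte(s))
  byte[8]=0x93 cont=1 payload=0x13=19: acc |= 19<<0 -> acc=19 shift=7
  byte[9]=0x33 cont=0 payload=0x33=51: acc |= 51<<7 -> acc=6547 shift=14 [end]
Varint 3: bytes[8:10] = 93 33 -> value 6547 (2 byte(s))
  byte[10]=0xD9 cont=1 payload=0x59=89: acc |= 89<<0 -> acc=89 shift=7
  byte[11]=0x5C cont=0 payload=0x5C=92: acc |= 92<<7 -> acc=11865 shift=14 [end]
Varint 4: bytes[10:12] = D9 5C -> value 11865 (2 byte(s))
  byte[12]=0xCA cont=1 payload=0x4A=74: acc |= 74<<0 -> acc=74 shift=7
  byte[13]=0xCF cont=1 payload=0x4F=79: acc |= 79<<7 -> acc=10186 shift=14
  byte[14]=0x77 cont=0 payload=0x77=119: acc |= 119<<14 -> acc=1959882 shift=21 [end]
Varint 5: bytes[12:15] = CA CF 77 -> value 1959882 (3 byte(s))
  byte[15]=0xD6 cont=1 payload=0x56=86: acc |= 86<<0 -> acc=86 shift=7
  byte[16]=0xDD cont=1 payload=0x5D=93: acc |= 93<<7 -> acc=11990 shift=14
  byte[17]=0xF0 cont=1 payload=0x70=112: acc |= 112<<14 -> acc=1846998 shift=21
  byte[18]=0x17 cont=0 payload=0x17=23: acc |= 23<<21 -> acc=50081494 shift=28 [end]
Varint 6: bytes[15:19] = D6 DD F0 17 -> value 50081494 (4 byte(s))

Answer: 15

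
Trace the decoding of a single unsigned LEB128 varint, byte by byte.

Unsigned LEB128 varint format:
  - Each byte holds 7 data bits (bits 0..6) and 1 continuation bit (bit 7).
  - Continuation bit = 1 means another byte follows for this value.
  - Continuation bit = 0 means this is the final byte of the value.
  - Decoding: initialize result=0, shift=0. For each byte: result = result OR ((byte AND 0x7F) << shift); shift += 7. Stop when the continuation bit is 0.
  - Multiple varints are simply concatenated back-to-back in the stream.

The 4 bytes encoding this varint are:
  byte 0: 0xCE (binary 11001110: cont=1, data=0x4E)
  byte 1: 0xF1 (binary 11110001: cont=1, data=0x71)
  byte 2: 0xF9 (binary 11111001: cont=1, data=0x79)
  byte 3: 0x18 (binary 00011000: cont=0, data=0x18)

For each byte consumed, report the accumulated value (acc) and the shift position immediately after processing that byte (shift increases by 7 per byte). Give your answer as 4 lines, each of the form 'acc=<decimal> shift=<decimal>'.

Answer: acc=78 shift=7
acc=14542 shift=14
acc=1997006 shift=21
acc=52328654 shift=28

Derivation:
byte 0=0xCE: payload=0x4E=78, contrib = 78<<0 = 78; acc -> 78, shift -> 7
byte 1=0xF1: payload=0x71=113, contrib = 113<<7 = 14464; acc -> 14542, shift -> 14
byte 2=0xF9: payload=0x79=121, contrib = 121<<14 = 1982464; acc -> 1997006, shift -> 21
byte 3=0x18: payload=0x18=24, contrib = 24<<21 = 50331648; acc -> 52328654, shift -> 28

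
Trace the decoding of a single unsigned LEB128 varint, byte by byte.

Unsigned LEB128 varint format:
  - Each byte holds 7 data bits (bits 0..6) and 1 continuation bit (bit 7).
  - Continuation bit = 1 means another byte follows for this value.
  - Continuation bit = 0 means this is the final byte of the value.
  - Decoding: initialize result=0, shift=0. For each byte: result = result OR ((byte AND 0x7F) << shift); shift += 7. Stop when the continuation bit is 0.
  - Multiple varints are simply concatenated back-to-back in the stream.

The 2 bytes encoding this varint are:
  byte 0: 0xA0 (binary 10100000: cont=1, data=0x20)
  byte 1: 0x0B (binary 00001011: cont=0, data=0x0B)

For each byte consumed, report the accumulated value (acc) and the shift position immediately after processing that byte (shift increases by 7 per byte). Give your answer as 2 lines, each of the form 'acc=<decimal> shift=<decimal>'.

Answer: acc=32 shift=7
acc=1440 shift=14

Derivation:
byte 0=0xA0: payload=0x20=32, contrib = 32<<0 = 32; acc -> 32, shift -> 7
byte 1=0x0B: payload=0x0B=11, contrib = 11<<7 = 1408; acc -> 1440, shift -> 14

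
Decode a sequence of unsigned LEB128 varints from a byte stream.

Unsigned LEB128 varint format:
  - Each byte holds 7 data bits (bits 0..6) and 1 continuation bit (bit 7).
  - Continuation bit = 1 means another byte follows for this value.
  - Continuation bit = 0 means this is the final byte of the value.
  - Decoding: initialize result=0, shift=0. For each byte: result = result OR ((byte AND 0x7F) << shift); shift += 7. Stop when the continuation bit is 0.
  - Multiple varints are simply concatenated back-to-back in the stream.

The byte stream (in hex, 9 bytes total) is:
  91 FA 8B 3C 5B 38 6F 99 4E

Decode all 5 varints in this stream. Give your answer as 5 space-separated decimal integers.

Answer: 126024977 91 56 111 10009

Derivation:
  byte[0]=0x91 cont=1 payload=0x11=17: acc |= 17<<0 -> acc=17 shift=7
  byte[1]=0xFA cont=1 payload=0x7A=122: acc |= 122<<7 -> acc=15633 shift=14
  byte[2]=0x8B cont=1 payload=0x0B=11: acc |= 11<<14 -> acc=195857 shift=21
  byte[3]=0x3C cont=0 payload=0x3C=60: acc |= 60<<21 -> acc=126024977 shift=28 [end]
Varint 1: bytes[0:4] = 91 FA 8B 3C -> value 126024977 (4 byte(s))
  byte[4]=0x5B cont=0 payload=0x5B=91: acc |= 91<<0 -> acc=91 shift=7 [end]
Varint 2: bytes[4:5] = 5B -> value 91 (1 byte(s))
  byte[5]=0x38 cont=0 payload=0x38=56: acc |= 56<<0 -> acc=56 shift=7 [end]
Varint 3: bytes[5:6] = 38 -> value 56 (1 byte(s))
  byte[6]=0x6F cont=0 payload=0x6F=111: acc |= 111<<0 -> acc=111 shift=7 [end]
Varint 4: bytes[6:7] = 6F -> value 111 (1 byte(s))
  byte[7]=0x99 cont=1 payload=0x19=25: acc |= 25<<0 -> acc=25 shift=7
  byte[8]=0x4E cont=0 payload=0x4E=78: acc |= 78<<7 -> acc=10009 shift=14 [end]
Varint 5: bytes[7:9] = 99 4E -> value 10009 (2 byte(s))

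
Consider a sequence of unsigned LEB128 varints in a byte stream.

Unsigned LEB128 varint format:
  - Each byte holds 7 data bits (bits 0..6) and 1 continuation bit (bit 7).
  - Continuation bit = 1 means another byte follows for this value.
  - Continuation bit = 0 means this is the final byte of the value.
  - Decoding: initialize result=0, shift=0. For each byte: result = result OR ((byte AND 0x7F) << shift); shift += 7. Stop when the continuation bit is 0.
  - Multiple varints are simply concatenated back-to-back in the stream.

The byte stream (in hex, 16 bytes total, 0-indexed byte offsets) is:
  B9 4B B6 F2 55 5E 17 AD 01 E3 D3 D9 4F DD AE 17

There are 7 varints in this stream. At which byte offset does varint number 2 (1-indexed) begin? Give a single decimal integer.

Answer: 2

Derivation:
  byte[0]=0xB9 cont=1 payload=0x39=57: acc |= 57<<0 -> acc=57 shift=7
  byte[1]=0x4B cont=0 payload=0x4B=75: acc |= 75<<7 -> acc=9657 shift=14 [end]
Varint 1: bytes[0:2] = B9 4B -> value 9657 (2 byte(s))
  byte[2]=0xB6 cont=1 payload=0x36=54: acc |= 54<<0 -> acc=54 shift=7
  byte[3]=0xF2 cont=1 payload=0x72=114: acc |= 114<<7 -> acc=14646 shift=14
  byte[4]=0x55 cont=0 payload=0x55=85: acc |= 85<<14 -> acc=1407286 shift=21 [end]
Varint 2: bytes[2:5] = B6 F2 55 -> value 1407286 (3 byte(s))
  byte[5]=0x5E cont=0 payload=0x5E=94: acc |= 94<<0 -> acc=94 shift=7 [end]
Varint 3: bytes[5:6] = 5E -> value 94 (1 byte(s))
  byte[6]=0x17 cont=0 payload=0x17=23: acc |= 23<<0 -> acc=23 shift=7 [end]
Varint 4: bytes[6:7] = 17 -> value 23 (1 byte(s))
  byte[7]=0xAD cont=1 payload=0x2D=45: acc |= 45<<0 -> acc=45 shift=7
  byte[8]=0x01 cont=0 payload=0x01=1: acc |= 1<<7 -> acc=173 shift=14 [end]
Varint 5: bytes[7:9] = AD 01 -> value 173 (2 byte(s))
  byte[9]=0xE3 cont=1 payload=0x63=99: acc |= 99<<0 -> acc=99 shift=7
  byte[10]=0xD3 cont=1 payload=0x53=83: acc |= 83<<7 -> acc=10723 shift=14
  byte[11]=0xD9 cont=1 payload=0x59=89: acc |= 89<<14 -> acc=1468899 shift=21
  byte[12]=0x4F cont=0 payload=0x4F=79: acc |= 79<<21 -> acc=167143907 shift=28 [end]
Varint 6: bytes[9:13] = E3 D3 D9 4F -> value 167143907 (4 byte(s))
  byte[13]=0xDD cont=1 payload=0x5D=93: acc |= 93<<0 -> acc=93 shift=7
  byte[14]=0xAE cont=1 payload=0x2E=46: acc |= 46<<7 -> acc=5981 shift=14
  byte[15]=0x17 cont=0 payload=0x17=23: acc |= 23<<14 -> acc=382813 shift=21 [end]
Varint 7: bytes[13:16] = DD AE 17 -> value 382813 (3 byte(s))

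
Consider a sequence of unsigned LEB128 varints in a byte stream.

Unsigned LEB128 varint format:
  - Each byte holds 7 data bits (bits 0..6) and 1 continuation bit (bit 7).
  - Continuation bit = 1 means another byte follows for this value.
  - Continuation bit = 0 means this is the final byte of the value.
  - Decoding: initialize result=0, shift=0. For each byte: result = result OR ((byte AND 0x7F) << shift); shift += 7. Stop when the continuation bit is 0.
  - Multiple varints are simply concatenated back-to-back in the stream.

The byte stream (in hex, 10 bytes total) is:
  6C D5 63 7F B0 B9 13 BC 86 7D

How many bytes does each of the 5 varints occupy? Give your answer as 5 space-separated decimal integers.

  byte[0]=0x6C cont=0 payload=0x6C=108: acc |= 108<<0 -> acc=108 shift=7 [end]
Varint 1: bytes[0:1] = 6C -> value 108 (1 byte(s))
  byte[1]=0xD5 cont=1 payload=0x55=85: acc |= 85<<0 -> acc=85 shift=7
  byte[2]=0x63 cont=0 payload=0x63=99: acc |= 99<<7 -> acc=12757 shift=14 [end]
Varint 2: bytes[1:3] = D5 63 -> value 12757 (2 byte(s))
  byte[3]=0x7F cont=0 payload=0x7F=127: acc |= 127<<0 -> acc=127 shift=7 [end]
Varint 3: bytes[3:4] = 7F -> value 127 (1 byte(s))
  byte[4]=0xB0 cont=1 payload=0x30=48: acc |= 48<<0 -> acc=48 shift=7
  byte[5]=0xB9 cont=1 payload=0x39=57: acc |= 57<<7 -> acc=7344 shift=14
  byte[6]=0x13 cont=0 payload=0x13=19: acc |= 19<<14 -> acc=318640 shift=21 [end]
Varint 4: bytes[4:7] = B0 B9 13 -> value 318640 (3 byte(s))
  byte[7]=0xBC cont=1 payload=0x3C=60: acc |= 60<<0 -> acc=60 shift=7
  byte[8]=0x86 cont=1 payload=0x06=6: acc |= 6<<7 -> acc=828 shift=14
  byte[9]=0x7D cont=0 payload=0x7D=125: acc |= 125<<14 -> acc=2048828 shift=21 [end]
Varint 5: bytes[7:10] = BC 86 7D -> value 2048828 (3 byte(s))

Answer: 1 2 1 3 3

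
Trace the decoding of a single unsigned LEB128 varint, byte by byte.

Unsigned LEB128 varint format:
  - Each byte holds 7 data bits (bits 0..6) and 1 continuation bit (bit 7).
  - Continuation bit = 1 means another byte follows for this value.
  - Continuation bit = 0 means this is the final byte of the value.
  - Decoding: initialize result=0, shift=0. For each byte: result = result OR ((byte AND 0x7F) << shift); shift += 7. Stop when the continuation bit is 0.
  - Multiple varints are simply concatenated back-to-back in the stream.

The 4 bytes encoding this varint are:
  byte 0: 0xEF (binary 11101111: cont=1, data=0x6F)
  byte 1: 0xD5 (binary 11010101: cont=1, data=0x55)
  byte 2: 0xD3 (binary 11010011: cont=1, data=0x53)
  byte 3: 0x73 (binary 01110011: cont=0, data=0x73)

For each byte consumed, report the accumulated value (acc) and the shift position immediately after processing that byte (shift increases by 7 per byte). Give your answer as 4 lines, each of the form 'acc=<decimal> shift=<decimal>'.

Answer: acc=111 shift=7
acc=10991 shift=14
acc=1370863 shift=21
acc=242543343 shift=28

Derivation:
byte 0=0xEF: payload=0x6F=111, contrib = 111<<0 = 111; acc -> 111, shift -> 7
byte 1=0xD5: payload=0x55=85, contrib = 85<<7 = 10880; acc -> 10991, shift -> 14
byte 2=0xD3: payload=0x53=83, contrib = 83<<14 = 1359872; acc -> 1370863, shift -> 21
byte 3=0x73: payload=0x73=115, contrib = 115<<21 = 241172480; acc -> 242543343, shift -> 28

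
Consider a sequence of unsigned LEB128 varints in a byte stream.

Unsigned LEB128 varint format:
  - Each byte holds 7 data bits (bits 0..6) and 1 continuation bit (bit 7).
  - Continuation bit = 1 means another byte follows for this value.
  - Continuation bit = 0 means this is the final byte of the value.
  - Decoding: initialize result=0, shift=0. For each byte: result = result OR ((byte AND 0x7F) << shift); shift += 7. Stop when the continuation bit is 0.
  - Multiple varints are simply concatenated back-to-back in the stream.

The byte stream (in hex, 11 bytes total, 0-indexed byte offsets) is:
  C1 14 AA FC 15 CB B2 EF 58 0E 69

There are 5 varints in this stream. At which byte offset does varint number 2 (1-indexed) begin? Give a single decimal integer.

  byte[0]=0xC1 cont=1 payload=0x41=65: acc |= 65<<0 -> acc=65 shift=7
  byte[1]=0x14 cont=0 payload=0x14=20: acc |= 20<<7 -> acc=2625 shift=14 [end]
Varint 1: bytes[0:2] = C1 14 -> value 2625 (2 byte(s))
  byte[2]=0xAA cont=1 payload=0x2A=42: acc |= 42<<0 -> acc=42 shift=7
  byte[3]=0xFC cont=1 payload=0x7C=124: acc |= 124<<7 -> acc=15914 shift=14
  byte[4]=0x15 cont=0 payload=0x15=21: acc |= 21<<14 -> acc=359978 shift=21 [end]
Varint 2: bytes[2:5] = AA FC 15 -> value 359978 (3 byte(s))
  byte[5]=0xCB cont=1 payload=0x4B=75: acc |= 75<<0 -> acc=75 shift=7
  byte[6]=0xB2 cont=1 payload=0x32=50: acc |= 50<<7 -> acc=6475 shift=14
  byte[7]=0xEF cont=1 payload=0x6F=111: acc |= 111<<14 -> acc=1825099 shift=21
  byte[8]=0x58 cont=0 payload=0x58=88: acc |= 88<<21 -> acc=186374475 shift=28 [end]
Varint 3: bytes[5:9] = CB B2 EF 58 -> value 186374475 (4 byte(s))
  byte[9]=0x0E cont=0 payload=0x0E=14: acc |= 14<<0 -> acc=14 shift=7 [end]
Varint 4: bytes[9:10] = 0E -> value 14 (1 byte(s))
  byte[10]=0x69 cont=0 payload=0x69=105: acc |= 105<<0 -> acc=105 shift=7 [end]
Varint 5: bytes[10:11] = 69 -> value 105 (1 byte(s))

Answer: 2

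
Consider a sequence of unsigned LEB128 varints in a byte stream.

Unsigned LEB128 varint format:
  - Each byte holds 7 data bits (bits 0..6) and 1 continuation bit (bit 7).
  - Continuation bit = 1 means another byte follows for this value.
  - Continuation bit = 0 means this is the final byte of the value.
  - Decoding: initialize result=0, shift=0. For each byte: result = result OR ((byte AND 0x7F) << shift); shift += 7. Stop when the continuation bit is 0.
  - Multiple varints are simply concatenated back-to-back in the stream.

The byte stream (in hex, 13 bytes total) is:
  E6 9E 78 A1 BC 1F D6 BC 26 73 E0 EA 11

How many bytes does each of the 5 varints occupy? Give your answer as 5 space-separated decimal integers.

Answer: 3 3 3 1 3

Derivation:
  byte[0]=0xE6 cont=1 payload=0x66=102: acc |= 102<<0 -> acc=102 shift=7
  byte[1]=0x9E cont=1 payload=0x1E=30: acc |= 30<<7 -> acc=3942 shift=14
  byte[2]=0x78 cont=0 payload=0x78=120: acc |= 120<<14 -> acc=1970022 shift=21 [end]
Varint 1: bytes[0:3] = E6 9E 78 -> value 1970022 (3 byte(s))
  byte[3]=0xA1 cont=1 payload=0x21=33: acc |= 33<<0 -> acc=33 shift=7
  byte[4]=0xBC cont=1 payload=0x3C=60: acc |= 60<<7 -> acc=7713 shift=14
  byte[5]=0x1F cont=0 payload=0x1F=31: acc |= 31<<14 -> acc=515617 shift=21 [end]
Varint 2: bytes[3:6] = A1 BC 1F -> value 515617 (3 byte(s))
  byte[6]=0xD6 cont=1 payload=0x56=86: acc |= 86<<0 -> acc=86 shift=7
  byte[7]=0xBC cont=1 payload=0x3C=60: acc |= 60<<7 -> acc=7766 shift=14
  byte[8]=0x26 cont=0 payload=0x26=38: acc |= 38<<14 -> acc=630358 shift=21 [end]
Varint 3: bytes[6:9] = D6 BC 26 -> value 630358 (3 byte(s))
  byte[9]=0x73 cont=0 payload=0x73=115: acc |= 115<<0 -> acc=115 shift=7 [end]
Varint 4: bytes[9:10] = 73 -> value 115 (1 byte(s))
  byte[10]=0xE0 cont=1 payload=0x60=96: acc |= 96<<0 -> acc=96 shift=7
  byte[11]=0xEA cont=1 payload=0x6A=106: acc |= 106<<7 -> acc=13664 shift=14
  byte[12]=0x11 cont=0 payload=0x11=17: acc |= 17<<14 -> acc=292192 shift=21 [end]
Varint 5: bytes[10:13] = E0 EA 11 -> value 292192 (3 byte(s))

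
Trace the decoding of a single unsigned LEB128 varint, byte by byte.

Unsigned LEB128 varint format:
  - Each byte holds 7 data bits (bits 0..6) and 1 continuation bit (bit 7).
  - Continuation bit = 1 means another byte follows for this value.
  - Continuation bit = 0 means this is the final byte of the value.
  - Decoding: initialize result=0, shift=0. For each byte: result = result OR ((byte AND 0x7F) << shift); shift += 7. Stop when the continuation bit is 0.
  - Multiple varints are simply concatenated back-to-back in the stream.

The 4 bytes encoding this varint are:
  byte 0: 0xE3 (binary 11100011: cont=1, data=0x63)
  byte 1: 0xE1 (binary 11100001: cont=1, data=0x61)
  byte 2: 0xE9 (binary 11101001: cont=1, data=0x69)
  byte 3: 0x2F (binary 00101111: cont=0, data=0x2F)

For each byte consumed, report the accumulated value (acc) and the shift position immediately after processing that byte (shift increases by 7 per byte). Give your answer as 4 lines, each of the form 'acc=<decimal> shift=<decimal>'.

Answer: acc=99 shift=7
acc=12515 shift=14
acc=1732835 shift=21
acc=100298979 shift=28

Derivation:
byte 0=0xE3: payload=0x63=99, contrib = 99<<0 = 99; acc -> 99, shift -> 7
byte 1=0xE1: payload=0x61=97, contrib = 97<<7 = 12416; acc -> 12515, shift -> 14
byte 2=0xE9: payload=0x69=105, contrib = 105<<14 = 1720320; acc -> 1732835, shift -> 21
byte 3=0x2F: payload=0x2F=47, contrib = 47<<21 = 98566144; acc -> 100298979, shift -> 28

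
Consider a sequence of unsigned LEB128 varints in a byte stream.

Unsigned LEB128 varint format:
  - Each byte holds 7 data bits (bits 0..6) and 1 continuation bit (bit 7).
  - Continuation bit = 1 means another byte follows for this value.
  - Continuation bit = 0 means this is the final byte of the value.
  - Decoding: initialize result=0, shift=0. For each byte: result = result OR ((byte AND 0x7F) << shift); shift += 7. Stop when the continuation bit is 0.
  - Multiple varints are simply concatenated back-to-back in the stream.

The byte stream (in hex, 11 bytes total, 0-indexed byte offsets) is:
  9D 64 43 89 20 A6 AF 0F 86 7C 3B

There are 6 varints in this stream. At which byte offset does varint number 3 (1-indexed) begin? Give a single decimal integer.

  byte[0]=0x9D cont=1 payload=0x1D=29: acc |= 29<<0 -> acc=29 shift=7
  byte[1]=0x64 cont=0 payload=0x64=100: acc |= 100<<7 -> acc=12829 shift=14 [end]
Varint 1: bytes[0:2] = 9D 64 -> value 12829 (2 byte(s))
  byte[2]=0x43 cont=0 payload=0x43=67: acc |= 67<<0 -> acc=67 shift=7 [end]
Varint 2: bytes[2:3] = 43 -> value 67 (1 byte(s))
  byte[3]=0x89 cont=1 payload=0x09=9: acc |= 9<<0 -> acc=9 shift=7
  byte[4]=0x20 cont=0 payload=0x20=32: acc |= 32<<7 -> acc=4105 shift=14 [end]
Varint 3: bytes[3:5] = 89 20 -> value 4105 (2 byte(s))
  byte[5]=0xA6 cont=1 payload=0x26=38: acc |= 38<<0 -> acc=38 shift=7
  byte[6]=0xAF cont=1 payload=0x2F=47: acc |= 47<<7 -> acc=6054 shift=14
  byte[7]=0x0F cont=0 payload=0x0F=15: acc |= 15<<14 -> acc=251814 shift=21 [end]
Varint 4: bytes[5:8] = A6 AF 0F -> value 251814 (3 byte(s))
  byte[8]=0x86 cont=1 payload=0x06=6: acc |= 6<<0 -> acc=6 shift=7
  byte[9]=0x7C cont=0 payload=0x7C=124: acc |= 124<<7 -> acc=15878 shift=14 [end]
Varint 5: bytes[8:10] = 86 7C -> value 15878 (2 byte(s))
  byte[10]=0x3B cont=0 payload=0x3B=59: acc |= 59<<0 -> acc=59 shift=7 [end]
Varint 6: bytes[10:11] = 3B -> value 59 (1 byte(s))

Answer: 3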